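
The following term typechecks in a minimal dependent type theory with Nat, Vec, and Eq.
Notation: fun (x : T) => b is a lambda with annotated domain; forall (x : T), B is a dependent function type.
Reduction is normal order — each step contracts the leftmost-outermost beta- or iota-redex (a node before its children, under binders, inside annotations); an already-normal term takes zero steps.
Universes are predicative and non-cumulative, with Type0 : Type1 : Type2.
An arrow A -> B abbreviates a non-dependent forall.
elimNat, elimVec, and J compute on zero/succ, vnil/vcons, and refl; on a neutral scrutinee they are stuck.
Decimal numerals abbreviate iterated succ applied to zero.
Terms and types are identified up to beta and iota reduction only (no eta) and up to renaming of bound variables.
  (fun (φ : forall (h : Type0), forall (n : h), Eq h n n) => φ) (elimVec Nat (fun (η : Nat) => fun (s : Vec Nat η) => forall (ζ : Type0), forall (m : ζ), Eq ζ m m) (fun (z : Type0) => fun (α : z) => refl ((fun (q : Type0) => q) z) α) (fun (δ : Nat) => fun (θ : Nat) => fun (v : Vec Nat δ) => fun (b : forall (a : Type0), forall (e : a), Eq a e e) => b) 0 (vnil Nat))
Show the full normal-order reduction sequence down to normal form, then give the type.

normal-order reduction:
  (fun (φ : forall (h : Type0), forall (n : h), Eq h n n) => φ) (elimVec Nat (fun (η : Nat) => fun (s : Vec Nat η) => forall (ζ : Type0), forall (m : ζ), Eq ζ m m) (fun (z : Type0) => fun (α : z) => refl ((fun (q : Type0) => q) z) α) (fun (δ : Nat) => fun (θ : Nat) => fun (v : Vec Nat δ) => fun (b : forall (a : Type0), forall (e : a), Eq a e e) => b) 0 (vnil Nat))
  ~> elimVec Nat (fun (φ : Nat) => fun (h : Vec Nat φ) => forall (n : Type0), forall (η : n), Eq n η η) (fun (s : Type0) => fun (ζ : s) => refl ((fun (m : Type0) => m) s) ζ) (fun (z : Nat) => fun (α : Nat) => fun (q : Vec Nat z) => fun (δ : forall (θ : Type0), forall (v : θ), Eq θ v v) => δ) 0 (vnil Nat)
  ~> fun (φ : Type0) => fun (h : φ) => refl ((fun (n : Type0) => n) φ) h
  ~> fun (φ : Type0) => fun (h : φ) => refl φ h
inferred type:
  forall (φ : Type0), forall (h : φ), Eq φ h h


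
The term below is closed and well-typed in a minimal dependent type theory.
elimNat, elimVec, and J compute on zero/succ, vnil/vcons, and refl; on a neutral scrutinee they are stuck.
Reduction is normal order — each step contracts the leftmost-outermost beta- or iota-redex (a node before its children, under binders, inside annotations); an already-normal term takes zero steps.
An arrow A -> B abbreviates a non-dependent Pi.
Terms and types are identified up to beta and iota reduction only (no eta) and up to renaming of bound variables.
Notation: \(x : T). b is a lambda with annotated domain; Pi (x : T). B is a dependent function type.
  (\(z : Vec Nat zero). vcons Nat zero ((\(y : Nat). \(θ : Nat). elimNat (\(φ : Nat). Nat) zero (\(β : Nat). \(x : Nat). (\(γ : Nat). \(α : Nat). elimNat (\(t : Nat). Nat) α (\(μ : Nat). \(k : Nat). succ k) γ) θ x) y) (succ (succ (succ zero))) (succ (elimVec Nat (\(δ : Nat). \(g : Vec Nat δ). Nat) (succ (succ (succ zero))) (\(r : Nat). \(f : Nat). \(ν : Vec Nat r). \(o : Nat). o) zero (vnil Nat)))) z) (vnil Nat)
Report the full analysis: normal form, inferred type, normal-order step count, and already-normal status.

reduced normal form:
  vcons Nat zero (succ (succ (succ (succ (succ (succ (succ (succ (succ (succ (succ (succ zero)))))))))))) (vnil Nat)
inferred type:
  Vec Nat (succ zero)
normal-order step count: 61
term was already normal: no
first contracted redex: a beta-redex


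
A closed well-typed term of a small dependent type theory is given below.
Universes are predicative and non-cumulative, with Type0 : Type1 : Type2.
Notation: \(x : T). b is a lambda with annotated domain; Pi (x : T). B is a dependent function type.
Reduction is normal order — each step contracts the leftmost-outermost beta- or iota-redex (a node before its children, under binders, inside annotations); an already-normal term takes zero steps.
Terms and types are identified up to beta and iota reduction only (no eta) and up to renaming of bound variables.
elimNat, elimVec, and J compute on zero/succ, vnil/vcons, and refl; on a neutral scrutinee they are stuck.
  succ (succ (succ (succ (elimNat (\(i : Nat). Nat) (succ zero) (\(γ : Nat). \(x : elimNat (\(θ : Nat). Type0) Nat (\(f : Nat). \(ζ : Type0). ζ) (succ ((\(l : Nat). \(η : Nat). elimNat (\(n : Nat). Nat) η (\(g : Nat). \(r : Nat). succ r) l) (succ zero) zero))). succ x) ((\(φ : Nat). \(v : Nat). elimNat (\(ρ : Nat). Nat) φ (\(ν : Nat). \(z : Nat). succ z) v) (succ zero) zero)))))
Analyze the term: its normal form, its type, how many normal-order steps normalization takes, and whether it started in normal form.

normal form:
  succ (succ (succ (succ (succ (succ zero)))))
type:
  Nat
reduction steps (normal order): 20
term was already normal: no
first contracted redex: an elimNat iota-redex


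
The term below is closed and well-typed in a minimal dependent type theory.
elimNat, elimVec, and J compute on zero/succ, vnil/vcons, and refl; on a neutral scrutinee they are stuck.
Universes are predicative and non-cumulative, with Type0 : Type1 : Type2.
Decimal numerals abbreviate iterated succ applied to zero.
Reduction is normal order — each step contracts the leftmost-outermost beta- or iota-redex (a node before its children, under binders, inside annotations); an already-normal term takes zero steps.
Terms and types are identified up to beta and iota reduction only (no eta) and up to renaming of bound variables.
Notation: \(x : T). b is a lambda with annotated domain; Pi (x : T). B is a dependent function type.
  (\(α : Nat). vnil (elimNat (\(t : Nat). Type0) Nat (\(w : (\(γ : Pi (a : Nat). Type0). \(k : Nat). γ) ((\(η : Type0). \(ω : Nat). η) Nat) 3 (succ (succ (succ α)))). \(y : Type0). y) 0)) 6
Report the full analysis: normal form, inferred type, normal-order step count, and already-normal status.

normal form:
  vnil Nat
inferred type:
  Vec Nat 0
steps to reach normal form (normal order): 2
already normal: no
first redex: a beta-redex


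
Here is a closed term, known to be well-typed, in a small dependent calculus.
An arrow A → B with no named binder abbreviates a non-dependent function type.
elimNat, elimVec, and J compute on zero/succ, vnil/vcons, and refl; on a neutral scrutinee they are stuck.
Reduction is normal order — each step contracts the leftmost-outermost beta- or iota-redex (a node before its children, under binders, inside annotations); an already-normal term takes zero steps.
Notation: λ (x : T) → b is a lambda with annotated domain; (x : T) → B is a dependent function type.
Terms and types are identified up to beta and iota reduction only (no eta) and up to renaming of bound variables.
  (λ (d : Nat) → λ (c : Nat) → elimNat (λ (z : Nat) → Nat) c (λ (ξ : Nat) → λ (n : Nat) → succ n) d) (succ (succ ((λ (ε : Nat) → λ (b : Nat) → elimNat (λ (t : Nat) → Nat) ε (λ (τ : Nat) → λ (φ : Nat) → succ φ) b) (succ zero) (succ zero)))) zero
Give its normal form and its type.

normal form:
  succ (succ (succ (succ zero)))
inferred type:
  Nat


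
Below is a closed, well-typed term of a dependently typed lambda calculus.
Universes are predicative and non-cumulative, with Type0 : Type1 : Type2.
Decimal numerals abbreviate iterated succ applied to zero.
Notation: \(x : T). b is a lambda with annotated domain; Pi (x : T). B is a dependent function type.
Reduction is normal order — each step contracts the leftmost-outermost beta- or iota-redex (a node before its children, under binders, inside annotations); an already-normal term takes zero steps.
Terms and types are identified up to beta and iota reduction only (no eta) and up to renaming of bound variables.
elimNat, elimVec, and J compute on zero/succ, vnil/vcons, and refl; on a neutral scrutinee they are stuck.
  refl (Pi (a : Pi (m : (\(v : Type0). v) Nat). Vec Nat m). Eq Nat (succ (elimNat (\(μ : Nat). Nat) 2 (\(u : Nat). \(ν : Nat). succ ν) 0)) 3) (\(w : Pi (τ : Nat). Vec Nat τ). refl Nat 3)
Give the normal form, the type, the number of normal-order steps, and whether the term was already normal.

normal form:
  refl (Pi (a : Pi (m : Nat). Vec Nat m). Eq Nat 3 3) (\(v : Pi (μ : Nat). Vec Nat μ). refl Nat 3)
the term's type:
  Eq (Pi (a : Pi (m : Nat). Vec Nat m). Eq Nat 3 3) (\(v : Pi (μ : Nat). Vec Nat μ). refl Nat 3) (\(u : Pi (ν : Nat). Vec Nat ν). refl Nat 3)
reduction steps (normal order): 2
term was already normal: no
first contracted redex: a beta-redex


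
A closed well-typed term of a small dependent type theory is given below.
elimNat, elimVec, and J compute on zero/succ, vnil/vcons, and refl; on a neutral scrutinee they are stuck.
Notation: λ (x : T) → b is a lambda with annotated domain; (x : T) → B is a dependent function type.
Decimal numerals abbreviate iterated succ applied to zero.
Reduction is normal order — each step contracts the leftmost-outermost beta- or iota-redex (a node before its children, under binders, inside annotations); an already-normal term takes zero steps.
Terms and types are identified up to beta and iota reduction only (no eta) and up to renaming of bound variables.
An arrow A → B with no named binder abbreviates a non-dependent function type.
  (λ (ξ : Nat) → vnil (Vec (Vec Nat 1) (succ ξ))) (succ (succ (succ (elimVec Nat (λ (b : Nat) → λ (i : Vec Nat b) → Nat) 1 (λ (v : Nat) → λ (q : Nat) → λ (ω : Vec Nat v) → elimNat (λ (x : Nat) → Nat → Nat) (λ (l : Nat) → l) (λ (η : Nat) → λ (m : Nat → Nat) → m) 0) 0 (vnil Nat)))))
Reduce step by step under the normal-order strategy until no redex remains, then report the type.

reduction (normal order):
  (λ (ξ : Nat) → vnil (Vec (Vec Nat 1) (succ ξ))) (succ (succ (succ (elimVec Nat (λ (b : Nat) → λ (i : Vec Nat b) → Nat) 1 (λ (v : Nat) → λ (q : Nat) → λ (ω : Vec Nat v) → elimNat (λ (x : Nat) → Nat → Nat) (λ (l : Nat) → l) (λ (η : Nat) → λ (m : Nat → Nat) → m) 0) 0 (vnil Nat)))))
  ~> vnil (Vec (Vec Nat 1) (succ (succ (succ (succ (elimVec Nat (λ (ξ : Nat) → λ (b : Vec Nat ξ) → Nat) 1 (λ (i : Nat) → λ (v : Nat) → λ (q : Vec Nat i) → elimNat (λ (ω : Nat) → Nat → Nat) (λ (x : Nat) → x) (λ (l : Nat) → λ (η : Nat → Nat) → η) 0) 0 (vnil Nat)))))))
  ~> vnil (Vec (Vec Nat 1) 5)
type:
  Vec (Vec (Vec Nat 1) 5) 0


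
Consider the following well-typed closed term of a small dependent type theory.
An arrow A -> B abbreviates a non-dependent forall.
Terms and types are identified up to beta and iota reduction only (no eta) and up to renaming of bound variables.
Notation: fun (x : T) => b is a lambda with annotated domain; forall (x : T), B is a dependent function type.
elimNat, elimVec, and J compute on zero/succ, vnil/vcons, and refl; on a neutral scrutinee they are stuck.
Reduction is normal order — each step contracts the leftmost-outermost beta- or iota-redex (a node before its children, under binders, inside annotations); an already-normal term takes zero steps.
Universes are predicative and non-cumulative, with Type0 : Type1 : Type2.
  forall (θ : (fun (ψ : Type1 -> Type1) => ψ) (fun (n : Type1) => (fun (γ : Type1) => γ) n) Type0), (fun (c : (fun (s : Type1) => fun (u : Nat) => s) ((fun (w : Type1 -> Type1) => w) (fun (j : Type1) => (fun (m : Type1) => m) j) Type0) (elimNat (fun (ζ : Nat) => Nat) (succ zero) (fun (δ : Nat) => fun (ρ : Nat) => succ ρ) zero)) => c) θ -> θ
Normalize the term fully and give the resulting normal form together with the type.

reduced normal form:
  forall (θ : Type0), θ -> θ
type:
  Type1


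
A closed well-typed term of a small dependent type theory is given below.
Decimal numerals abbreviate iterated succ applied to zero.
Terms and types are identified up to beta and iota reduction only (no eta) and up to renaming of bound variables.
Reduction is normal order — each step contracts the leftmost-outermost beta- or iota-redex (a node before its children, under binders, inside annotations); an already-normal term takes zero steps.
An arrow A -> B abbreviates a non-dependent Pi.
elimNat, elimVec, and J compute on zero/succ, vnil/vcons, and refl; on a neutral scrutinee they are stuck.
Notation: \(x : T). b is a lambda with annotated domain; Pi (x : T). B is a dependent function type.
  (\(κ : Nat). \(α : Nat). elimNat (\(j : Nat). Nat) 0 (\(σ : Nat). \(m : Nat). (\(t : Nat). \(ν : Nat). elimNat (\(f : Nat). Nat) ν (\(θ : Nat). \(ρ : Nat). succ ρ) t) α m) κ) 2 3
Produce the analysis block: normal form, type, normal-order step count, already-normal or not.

reduced normal form:
  6
type:
  Nat
reduction steps (normal order): 33
already normal: no
first contracted redex: a beta-redex


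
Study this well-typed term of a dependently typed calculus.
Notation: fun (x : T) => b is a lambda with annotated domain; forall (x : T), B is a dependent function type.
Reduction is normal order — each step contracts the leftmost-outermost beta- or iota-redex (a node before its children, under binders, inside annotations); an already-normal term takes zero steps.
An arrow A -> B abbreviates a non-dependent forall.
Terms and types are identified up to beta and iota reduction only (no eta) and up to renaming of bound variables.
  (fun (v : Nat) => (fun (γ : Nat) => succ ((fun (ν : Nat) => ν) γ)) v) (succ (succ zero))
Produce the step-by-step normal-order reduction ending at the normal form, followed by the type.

reduction (normal order):
  (fun (v : Nat) => (fun (γ : Nat) => succ ((fun (ν : Nat) => ν) γ)) v) (succ (succ zero))
  ~> (fun (v : Nat) => succ ((fun (γ : Nat) => γ) v)) (succ (succ zero))
  ~> succ ((fun (v : Nat) => v) (succ (succ zero)))
  ~> succ (succ (succ zero))
the term's type:
  Nat


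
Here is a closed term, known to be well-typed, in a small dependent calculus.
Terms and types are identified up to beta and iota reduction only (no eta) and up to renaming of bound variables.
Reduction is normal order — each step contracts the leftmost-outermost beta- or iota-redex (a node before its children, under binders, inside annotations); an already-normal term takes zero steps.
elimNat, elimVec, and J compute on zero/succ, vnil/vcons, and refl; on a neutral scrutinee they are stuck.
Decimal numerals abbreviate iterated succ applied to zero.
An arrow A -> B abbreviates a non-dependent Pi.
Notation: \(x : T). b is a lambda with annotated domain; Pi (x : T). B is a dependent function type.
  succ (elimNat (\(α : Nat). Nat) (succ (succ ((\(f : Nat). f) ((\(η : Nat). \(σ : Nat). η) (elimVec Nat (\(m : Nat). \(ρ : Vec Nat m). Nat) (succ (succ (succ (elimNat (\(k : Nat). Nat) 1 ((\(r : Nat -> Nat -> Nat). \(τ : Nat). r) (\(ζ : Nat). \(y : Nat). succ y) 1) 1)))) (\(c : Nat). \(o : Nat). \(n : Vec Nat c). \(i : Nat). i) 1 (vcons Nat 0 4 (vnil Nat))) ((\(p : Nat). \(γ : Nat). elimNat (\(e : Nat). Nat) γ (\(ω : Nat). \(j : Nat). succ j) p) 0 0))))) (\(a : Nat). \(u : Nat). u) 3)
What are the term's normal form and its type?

reduced normal form:
  8
type:
  Nat
observation: 25 normal-order steps separate the term from its normal form.


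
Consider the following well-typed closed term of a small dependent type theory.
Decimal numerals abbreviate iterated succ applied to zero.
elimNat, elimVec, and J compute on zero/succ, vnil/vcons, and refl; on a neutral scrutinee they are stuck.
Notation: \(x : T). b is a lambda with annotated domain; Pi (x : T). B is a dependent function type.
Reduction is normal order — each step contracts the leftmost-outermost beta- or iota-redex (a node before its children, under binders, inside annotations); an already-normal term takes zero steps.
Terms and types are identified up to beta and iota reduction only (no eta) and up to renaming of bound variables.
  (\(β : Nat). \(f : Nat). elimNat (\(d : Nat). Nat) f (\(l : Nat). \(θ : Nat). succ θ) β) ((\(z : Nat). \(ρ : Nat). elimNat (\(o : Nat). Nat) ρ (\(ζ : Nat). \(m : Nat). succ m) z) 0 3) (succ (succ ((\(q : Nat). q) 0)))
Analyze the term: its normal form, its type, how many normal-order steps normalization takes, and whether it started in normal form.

reduced normal form:
  5
inferred type:
  Nat
normal-order step count: 16
term was already normal: no
first redex: a beta-redex


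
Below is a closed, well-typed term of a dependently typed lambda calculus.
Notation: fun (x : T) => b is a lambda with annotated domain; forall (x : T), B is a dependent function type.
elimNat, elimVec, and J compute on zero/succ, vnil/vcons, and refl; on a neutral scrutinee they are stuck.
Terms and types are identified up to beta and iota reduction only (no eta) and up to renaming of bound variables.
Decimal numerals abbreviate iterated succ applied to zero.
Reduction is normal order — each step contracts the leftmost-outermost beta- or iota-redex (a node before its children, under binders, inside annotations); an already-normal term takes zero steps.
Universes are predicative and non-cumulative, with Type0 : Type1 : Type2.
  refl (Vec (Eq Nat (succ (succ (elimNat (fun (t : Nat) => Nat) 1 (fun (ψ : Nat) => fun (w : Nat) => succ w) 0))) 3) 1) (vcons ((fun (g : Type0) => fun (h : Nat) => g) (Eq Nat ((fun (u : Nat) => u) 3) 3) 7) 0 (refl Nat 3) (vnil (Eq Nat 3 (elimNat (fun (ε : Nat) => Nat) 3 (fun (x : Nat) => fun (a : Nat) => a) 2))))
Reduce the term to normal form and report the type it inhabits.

resulting normal form:
  refl (Vec (Eq Nat 3 3) 1) (vcons (Eq Nat 3 3) 0 (refl Nat 3) (vnil (Eq Nat 3 3)))
the term's type:
  Eq (Vec (Eq Nat 3 3) 1) (vcons (Eq Nat 3 3) 0 (refl Nat 3) (vnil (Eq Nat 3 3))) (vcons (Eq Nat 3 3) 0 (refl Nat 3) (vnil (Eq Nat 3 3)))
observation: the term reaches its normal form after 11 normal-order steps.


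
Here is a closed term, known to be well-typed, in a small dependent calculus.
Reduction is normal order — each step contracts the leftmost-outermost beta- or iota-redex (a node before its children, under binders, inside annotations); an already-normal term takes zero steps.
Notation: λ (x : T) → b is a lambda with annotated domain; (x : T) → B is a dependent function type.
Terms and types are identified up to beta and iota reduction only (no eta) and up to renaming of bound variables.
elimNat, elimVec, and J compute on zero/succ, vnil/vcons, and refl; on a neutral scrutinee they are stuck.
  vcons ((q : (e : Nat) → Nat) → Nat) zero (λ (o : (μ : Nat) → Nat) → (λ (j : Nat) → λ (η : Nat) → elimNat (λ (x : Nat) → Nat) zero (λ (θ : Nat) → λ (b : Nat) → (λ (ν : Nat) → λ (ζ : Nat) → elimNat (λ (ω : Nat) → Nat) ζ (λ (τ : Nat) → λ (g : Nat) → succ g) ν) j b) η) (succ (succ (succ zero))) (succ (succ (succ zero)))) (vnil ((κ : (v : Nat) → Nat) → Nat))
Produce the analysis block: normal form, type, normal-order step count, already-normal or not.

reduced normal form:
  vcons ((q : (e : Nat) → Nat) → Nat) zero (λ (o : (μ : Nat) → Nat) → succ (succ (succ (succ (succ (succ (succ (succ (succ zero))))))))) (vnil ((j : (η : Nat) → Nat) → Nat))
inferred type:
  Vec ((q : (e : Nat) → Nat) → Nat) (succ zero)
steps to reach normal form (normal order): 48
already normal: no
first redex: a beta-redex


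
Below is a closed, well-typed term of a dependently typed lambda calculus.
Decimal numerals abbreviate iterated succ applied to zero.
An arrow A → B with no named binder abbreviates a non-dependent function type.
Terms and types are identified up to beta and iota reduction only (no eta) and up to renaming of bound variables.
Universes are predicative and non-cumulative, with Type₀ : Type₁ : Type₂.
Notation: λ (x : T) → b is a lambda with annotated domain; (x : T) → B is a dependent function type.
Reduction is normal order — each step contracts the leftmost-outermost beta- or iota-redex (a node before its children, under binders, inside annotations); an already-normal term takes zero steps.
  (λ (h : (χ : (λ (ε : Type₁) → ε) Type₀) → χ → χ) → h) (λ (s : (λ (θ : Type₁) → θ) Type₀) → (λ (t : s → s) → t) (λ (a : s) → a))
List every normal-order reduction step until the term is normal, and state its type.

normal-order reduction:
  (λ (h : (χ : (λ (ε : Type₁) → ε) Type₀) → χ → χ) → h) (λ (s : (λ (θ : Type₁) → θ) Type₀) → (λ (t : s → s) → t) (λ (a : s) → a))
  ~> λ (h : (λ (χ : Type₁) → χ) Type₀) → (λ (ε : h → h) → ε) (λ (s : h) → s)
  ~> λ (h : Type₀) → (λ (χ : h → h) → χ) (λ (ε : h) → ε)
  ~> λ (h : Type₀) → λ (χ : h) → χ
inferred type:
  (h : Type₀) → h → h


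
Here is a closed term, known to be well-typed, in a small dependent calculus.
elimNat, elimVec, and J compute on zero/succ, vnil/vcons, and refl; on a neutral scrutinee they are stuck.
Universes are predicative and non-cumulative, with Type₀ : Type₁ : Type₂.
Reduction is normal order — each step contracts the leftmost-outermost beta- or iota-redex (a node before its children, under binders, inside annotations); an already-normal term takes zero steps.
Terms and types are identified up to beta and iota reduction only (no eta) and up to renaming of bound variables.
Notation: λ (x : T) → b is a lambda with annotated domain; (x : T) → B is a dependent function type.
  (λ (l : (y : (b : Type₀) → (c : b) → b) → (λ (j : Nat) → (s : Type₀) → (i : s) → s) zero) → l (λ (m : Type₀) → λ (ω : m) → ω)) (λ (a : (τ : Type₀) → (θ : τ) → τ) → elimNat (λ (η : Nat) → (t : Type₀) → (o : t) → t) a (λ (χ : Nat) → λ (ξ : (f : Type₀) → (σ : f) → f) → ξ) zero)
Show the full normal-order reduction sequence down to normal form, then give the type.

reduction (normal order):
  (λ (l : (y : (b : Type₀) → (c : b) → b) → (λ (j : Nat) → (s : Type₀) → (i : s) → s) zero) → l (λ (m : Type₀) → λ (ω : m) → ω)) (λ (a : (τ : Type₀) → (θ : τ) → τ) → elimNat (λ (η : Nat) → (t : Type₀) → (o : t) → t) a (λ (χ : Nat) → λ (ξ : (f : Type₀) → (σ : f) → f) → ξ) zero)
  ~> (λ (l : (y : Type₀) → (b : y) → y) → elimNat (λ (c : Nat) → (j : Type₀) → (s : j) → j) l (λ (i : Nat) → λ (m : (ω : Type₀) → (a : ω) → ω) → m) zero) (λ (τ : Type₀) → λ (θ : τ) → θ)
  ~> elimNat (λ (l : Nat) → (y : Type₀) → (b : y) → y) (λ (c : Type₀) → λ (j : c) → j) (λ (s : Nat) → λ (i : (m : Type₀) → (ω : m) → m) → i) zero
  ~> λ (l : Type₀) → λ (y : l) → y
type:
  (l : Type₀) → (y : l) → l


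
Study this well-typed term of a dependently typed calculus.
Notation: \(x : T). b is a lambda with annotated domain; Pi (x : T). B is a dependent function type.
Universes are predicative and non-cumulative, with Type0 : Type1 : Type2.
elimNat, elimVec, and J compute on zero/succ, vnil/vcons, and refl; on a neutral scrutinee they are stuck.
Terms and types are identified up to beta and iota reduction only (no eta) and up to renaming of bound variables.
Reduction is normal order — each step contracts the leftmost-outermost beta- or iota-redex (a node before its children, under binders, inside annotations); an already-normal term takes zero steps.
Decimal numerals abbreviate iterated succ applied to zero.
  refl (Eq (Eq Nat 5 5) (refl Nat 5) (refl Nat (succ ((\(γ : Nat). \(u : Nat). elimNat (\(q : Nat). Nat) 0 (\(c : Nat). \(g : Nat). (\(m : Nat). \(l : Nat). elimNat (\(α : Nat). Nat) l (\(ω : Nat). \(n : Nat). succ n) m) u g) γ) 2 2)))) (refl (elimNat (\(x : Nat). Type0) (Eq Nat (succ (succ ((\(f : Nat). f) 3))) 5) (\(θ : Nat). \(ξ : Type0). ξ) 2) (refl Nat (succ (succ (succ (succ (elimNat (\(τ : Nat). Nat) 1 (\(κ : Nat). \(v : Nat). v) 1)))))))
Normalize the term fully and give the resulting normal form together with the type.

normal form:
  refl (Eq (Eq Nat 5 5) (refl Nat 5) (refl Nat 5)) (refl (Eq Nat 5 5) (refl Nat 5))
type:
  Eq (Eq (Eq Nat 5 5) (refl Nat 5) (refl Nat 5)) (refl (Eq Nat 5 5) (refl Nat 5)) (refl (Eq Nat 5 5) (refl Nat 5))
observation: the leftmost-outermost redex is a beta-redex, and normalization takes 39 steps.


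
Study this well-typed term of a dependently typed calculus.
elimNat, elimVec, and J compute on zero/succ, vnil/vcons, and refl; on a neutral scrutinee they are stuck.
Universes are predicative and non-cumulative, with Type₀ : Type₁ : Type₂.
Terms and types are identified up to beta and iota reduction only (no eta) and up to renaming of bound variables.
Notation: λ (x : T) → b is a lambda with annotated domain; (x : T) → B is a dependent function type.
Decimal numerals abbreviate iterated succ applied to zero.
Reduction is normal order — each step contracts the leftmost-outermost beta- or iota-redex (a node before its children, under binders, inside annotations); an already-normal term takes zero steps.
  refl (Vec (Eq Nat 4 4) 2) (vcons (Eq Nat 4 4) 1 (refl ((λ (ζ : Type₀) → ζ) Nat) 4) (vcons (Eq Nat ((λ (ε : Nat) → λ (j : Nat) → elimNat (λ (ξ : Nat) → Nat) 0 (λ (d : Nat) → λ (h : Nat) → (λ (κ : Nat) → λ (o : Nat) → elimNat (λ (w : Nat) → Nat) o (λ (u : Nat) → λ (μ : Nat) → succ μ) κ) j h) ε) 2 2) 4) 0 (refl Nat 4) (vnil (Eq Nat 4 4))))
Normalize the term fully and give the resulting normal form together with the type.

resulting normal form:
  refl (Vec (Eq Nat 4 4) 2) (vcons (Eq Nat 4 4) 1 (refl Nat 4) (vcons (Eq Nat 4 4) 0 (refl Nat 4) (vnil (Eq Nat 4 4))))
the term's type:
  Eq (Vec (Eq Nat 4 4) 2) (vcons (Eq Nat 4 4) 1 (refl Nat 4) (vcons (Eq Nat 4 4) 0 (refl Nat 4) (vnil (Eq Nat 4 4)))) (vcons (Eq Nat 4 4) 1 (refl Nat 4) (vcons (Eq Nat 4 4) 0 (refl Nat 4) (vnil (Eq Nat 4 4))))
observation: reduction starts at a beta-redex, and 28 normal-order steps reach the normal form.


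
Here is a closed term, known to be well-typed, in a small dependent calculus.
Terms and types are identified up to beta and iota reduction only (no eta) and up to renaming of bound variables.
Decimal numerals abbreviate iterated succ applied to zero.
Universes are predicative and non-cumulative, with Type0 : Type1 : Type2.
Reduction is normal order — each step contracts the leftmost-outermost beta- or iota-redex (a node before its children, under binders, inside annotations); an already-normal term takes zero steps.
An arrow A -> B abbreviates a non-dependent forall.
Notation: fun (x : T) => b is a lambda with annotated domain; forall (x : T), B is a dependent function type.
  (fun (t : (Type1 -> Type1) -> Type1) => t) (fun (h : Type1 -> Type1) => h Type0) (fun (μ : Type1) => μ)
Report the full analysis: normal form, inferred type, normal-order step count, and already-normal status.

resulting normal form:
  Type0
inferred type:
  Type1
reduction steps (normal order): 3
already normal: no
first contracted redex: a beta-redex


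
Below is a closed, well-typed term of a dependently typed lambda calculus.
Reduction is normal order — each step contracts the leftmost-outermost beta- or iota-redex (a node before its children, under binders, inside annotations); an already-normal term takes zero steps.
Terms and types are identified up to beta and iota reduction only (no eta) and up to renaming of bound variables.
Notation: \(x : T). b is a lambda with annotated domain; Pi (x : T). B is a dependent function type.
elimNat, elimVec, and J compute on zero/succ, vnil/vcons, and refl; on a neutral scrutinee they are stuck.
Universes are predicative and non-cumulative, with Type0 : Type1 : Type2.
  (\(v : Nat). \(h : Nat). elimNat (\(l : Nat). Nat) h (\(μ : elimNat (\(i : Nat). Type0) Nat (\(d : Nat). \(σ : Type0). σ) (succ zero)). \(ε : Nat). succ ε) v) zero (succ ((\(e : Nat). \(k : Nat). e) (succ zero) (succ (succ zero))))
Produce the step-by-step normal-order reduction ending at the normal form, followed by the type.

normal-order reduction:
  (\(v : Nat). \(h : Nat). elimNat (\(l : Nat). Nat) h (\(μ : elimNat (\(i : Nat). Type0) Nat (\(d : Nat). \(σ : Type0). σ) (succ zero)). \(ε : Nat). succ ε) v) zero (succ ((\(e : Nat). \(k : Nat). e) (succ zero) (succ (succ zero))))
  ~> (\(v : Nat). elimNat (\(h : Nat). Nat) v (\(l : elimNat (\(μ : Nat). Type0) Nat (\(i : Nat). \(d : Type0). d) (succ zero)). \(σ : Nat). succ σ) zero) (succ ((\(ε : Nat). \(e : Nat). ε) (succ zero) (succ (succ zero))))
  ~> elimNat (\(v : Nat). Nat) (succ ((\(h : Nat). \(l : Nat). h) (succ zero) (succ (succ zero)))) (\(μ : elimNat (\(i : Nat). Type0) Nat (\(d : Nat). \(σ : Type0). σ) (succ zero)). \(ε : Nat). succ ε) zero
  ~> succ ((\(v : Nat). \(h : Nat). v) (succ zero) (succ (succ zero)))
  ~> succ ((\(v : Nat). succ zero) (succ (succ zero)))
  ~> succ (succ zero)
type:
  Nat


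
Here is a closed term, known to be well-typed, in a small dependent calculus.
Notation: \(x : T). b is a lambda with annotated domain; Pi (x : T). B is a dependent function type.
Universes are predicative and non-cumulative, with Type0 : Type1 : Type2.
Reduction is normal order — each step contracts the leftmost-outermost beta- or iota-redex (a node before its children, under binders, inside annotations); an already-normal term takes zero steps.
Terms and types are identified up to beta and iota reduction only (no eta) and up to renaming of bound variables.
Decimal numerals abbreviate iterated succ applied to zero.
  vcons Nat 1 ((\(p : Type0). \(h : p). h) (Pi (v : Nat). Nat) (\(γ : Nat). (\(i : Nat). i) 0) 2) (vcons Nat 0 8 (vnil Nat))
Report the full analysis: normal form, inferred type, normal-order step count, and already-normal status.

resulting normal form:
  vcons Nat 1 0 (vcons Nat 0 8 (vnil Nat))
inferred type:
  Vec Nat 2
normal-order step count: 4
started in normal form: no
first redex: a beta-redex


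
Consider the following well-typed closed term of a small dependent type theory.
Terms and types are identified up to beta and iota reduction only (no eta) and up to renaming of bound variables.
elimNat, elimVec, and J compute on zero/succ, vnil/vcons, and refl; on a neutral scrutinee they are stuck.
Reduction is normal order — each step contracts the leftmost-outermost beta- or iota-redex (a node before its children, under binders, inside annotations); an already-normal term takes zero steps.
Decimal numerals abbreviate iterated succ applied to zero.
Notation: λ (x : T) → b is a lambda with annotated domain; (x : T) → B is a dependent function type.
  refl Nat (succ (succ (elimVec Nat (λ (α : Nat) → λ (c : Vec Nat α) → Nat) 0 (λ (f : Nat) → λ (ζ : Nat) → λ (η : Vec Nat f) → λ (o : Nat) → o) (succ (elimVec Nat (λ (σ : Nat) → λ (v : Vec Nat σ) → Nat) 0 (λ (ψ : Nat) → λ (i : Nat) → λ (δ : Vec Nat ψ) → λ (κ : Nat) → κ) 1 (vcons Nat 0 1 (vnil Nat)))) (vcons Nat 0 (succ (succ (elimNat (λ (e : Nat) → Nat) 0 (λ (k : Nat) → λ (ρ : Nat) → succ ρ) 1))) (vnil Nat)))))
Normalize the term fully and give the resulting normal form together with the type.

resulting normal form:
  refl Nat 2
the term's type:
  Eq Nat 2 2


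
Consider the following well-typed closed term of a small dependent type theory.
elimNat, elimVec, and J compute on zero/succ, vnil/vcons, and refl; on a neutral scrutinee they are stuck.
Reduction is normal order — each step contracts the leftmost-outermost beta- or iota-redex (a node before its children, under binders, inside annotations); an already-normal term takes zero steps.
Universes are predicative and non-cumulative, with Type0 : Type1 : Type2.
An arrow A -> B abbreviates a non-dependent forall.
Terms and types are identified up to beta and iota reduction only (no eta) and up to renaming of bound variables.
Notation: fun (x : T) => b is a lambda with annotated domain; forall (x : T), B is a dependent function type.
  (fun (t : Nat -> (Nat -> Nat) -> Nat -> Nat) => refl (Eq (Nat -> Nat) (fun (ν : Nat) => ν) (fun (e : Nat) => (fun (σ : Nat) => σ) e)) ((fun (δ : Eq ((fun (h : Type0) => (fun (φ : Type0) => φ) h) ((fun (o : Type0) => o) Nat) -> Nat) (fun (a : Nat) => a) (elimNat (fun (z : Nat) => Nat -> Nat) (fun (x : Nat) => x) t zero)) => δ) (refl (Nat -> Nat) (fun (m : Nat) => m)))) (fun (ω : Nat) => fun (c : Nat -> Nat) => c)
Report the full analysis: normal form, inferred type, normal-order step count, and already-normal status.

resulting normal form:
  refl (Eq (Nat -> Nat) (fun (t : Nat) => t) (fun (ν : Nat) => ν)) (refl (Nat -> Nat) (fun (e : Nat) => e))
inferred type:
  Eq (Eq (Nat -> Nat) (fun (t : Nat) => t) (fun (ν : Nat) => ν)) (refl (Nat -> Nat) (fun (e : Nat) => e)) (refl (Nat -> Nat) (fun (σ : Nat) => σ))
normal-order step count: 3
term was already normal: no
first redex: a beta-redex


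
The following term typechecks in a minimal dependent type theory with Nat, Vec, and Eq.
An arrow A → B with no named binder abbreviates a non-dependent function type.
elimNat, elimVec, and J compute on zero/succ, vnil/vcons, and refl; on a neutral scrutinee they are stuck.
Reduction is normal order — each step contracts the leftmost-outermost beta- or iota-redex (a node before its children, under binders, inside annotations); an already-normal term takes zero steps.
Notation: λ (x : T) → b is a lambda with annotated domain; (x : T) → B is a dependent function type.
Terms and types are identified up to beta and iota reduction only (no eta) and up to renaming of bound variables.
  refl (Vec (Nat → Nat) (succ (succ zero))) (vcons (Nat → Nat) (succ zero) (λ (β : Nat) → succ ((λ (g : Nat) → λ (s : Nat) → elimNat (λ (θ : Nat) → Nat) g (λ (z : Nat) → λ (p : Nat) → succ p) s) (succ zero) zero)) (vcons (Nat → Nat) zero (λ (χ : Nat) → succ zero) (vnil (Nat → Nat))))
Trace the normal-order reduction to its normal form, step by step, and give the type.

reduction (normal order):
  refl (Vec (Nat → Nat) (succ (succ zero))) (vcons (Nat → Nat) (succ zero) (λ (β : Nat) → succ ((λ (g : Nat) → λ (s : Nat) → elimNat (λ (θ : Nat) → Nat) g (λ (z : Nat) → λ (p : Nat) → succ p) s) (succ zero) zero)) (vcons (Nat → Nat) zero (λ (χ : Nat) → succ zero) (vnil (Nat → Nat))))
  ~> refl (Vec (Nat → Nat) (succ (succ zero))) (vcons (Nat → Nat) (succ zero) (λ (β : Nat) → succ ((λ (g : Nat) → elimNat (λ (s : Nat) → Nat) (succ zero) (λ (θ : Nat) → λ (z : Nat) → succ z) g) zero)) (vcons (Nat → Nat) zero (λ (p : Nat) → succ zero) (vnil (Nat → Nat))))
  ~> refl (Vec (Nat → Nat) (succ (succ zero))) (vcons (Nat → Nat) (succ zero) (λ (β : Nat) → succ (elimNat (λ (g : Nat) → Nat) (succ zero) (λ (s : Nat) → λ (θ : Nat) → succ θ) zero)) (vcons (Nat → Nat) zero (λ (z : Nat) → succ zero) (vnil (Nat → Nat))))
  ~> refl (Vec (Nat → Nat) (succ (succ zero))) (vcons (Nat → Nat) (succ zero) (λ (β : Nat) → succ (succ zero)) (vcons (Nat → Nat) zero (λ (g : Nat) → succ zero) (vnil (Nat → Nat))))
the term's type:
  Eq (Vec (Nat → Nat) (succ (succ zero))) (vcons (Nat → Nat) (succ zero) (λ (β : Nat) → succ (succ zero)) (vcons (Nat → Nat) zero (λ (g : Nat) → succ zero) (vnil (Nat → Nat)))) (vcons (Nat → Nat) (succ zero) (λ (s : Nat) → succ (succ zero)) (vcons (Nat → Nat) zero (λ (θ : Nat) → succ zero) (vnil (Nat → Nat))))


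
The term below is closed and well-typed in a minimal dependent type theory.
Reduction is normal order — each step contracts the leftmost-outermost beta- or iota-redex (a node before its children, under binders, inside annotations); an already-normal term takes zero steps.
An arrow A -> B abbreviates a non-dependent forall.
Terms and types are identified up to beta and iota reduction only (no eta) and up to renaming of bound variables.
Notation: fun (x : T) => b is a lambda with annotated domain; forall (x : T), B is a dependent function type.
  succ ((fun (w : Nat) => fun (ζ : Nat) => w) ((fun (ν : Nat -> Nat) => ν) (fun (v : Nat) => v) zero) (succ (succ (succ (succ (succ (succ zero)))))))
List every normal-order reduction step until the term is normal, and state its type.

reduction (normal order):
  succ ((fun (w : Nat) => fun (ζ : Nat) => w) ((fun (ν : Nat -> Nat) => ν) (fun (v : Nat) => v) zero) (succ (succ (succ (succ (succ (succ zero)))))))
  ~> succ ((fun (w : Nat) => (fun (ζ : Nat -> Nat) => ζ) (fun (ν : Nat) => ν) zero) (succ (succ (succ (succ (succ (succ zero)))))))
  ~> succ ((fun (w : Nat -> Nat) => w) (fun (ζ : Nat) => ζ) zero)
  ~> succ ((fun (w : Nat) => w) zero)
  ~> succ zero
the term's type:
  Nat


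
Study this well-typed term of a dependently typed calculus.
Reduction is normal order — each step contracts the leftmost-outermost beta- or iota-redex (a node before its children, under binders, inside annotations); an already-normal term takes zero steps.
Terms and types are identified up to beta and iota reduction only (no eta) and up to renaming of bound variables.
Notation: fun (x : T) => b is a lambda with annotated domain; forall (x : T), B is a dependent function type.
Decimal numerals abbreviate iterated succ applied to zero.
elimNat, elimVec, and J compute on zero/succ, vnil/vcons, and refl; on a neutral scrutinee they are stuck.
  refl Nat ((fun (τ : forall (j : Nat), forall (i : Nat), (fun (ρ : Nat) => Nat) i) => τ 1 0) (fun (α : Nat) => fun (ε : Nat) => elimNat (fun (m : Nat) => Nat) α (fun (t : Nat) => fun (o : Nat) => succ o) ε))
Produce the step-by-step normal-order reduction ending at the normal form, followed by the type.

reduction (normal order):
  refl Nat ((fun (τ : forall (j : Nat), forall (i : Nat), (fun (ρ : Nat) => Nat) i) => τ 1 0) (fun (α : Nat) => fun (ε : Nat) => elimNat (fun (m : Nat) => Nat) α (fun (t : Nat) => fun (o : Nat) => succ o) ε))
  ~> refl Nat ((fun (τ : Nat) => fun (j : Nat) => elimNat (fun (i : Nat) => Nat) τ (fun (ρ : Nat) => fun (α : Nat) => succ α) j) 1 0)
  ~> refl Nat ((fun (τ : Nat) => elimNat (fun (j : Nat) => Nat) 1 (fun (i : Nat) => fun (ρ : Nat) => succ ρ) τ) 0)
  ~> refl Nat (elimNat (fun (τ : Nat) => Nat) 1 (fun (j : Nat) => fun (i : Nat) => succ i) 0)
  ~> refl Nat 1
type:
  Eq Nat 1 1


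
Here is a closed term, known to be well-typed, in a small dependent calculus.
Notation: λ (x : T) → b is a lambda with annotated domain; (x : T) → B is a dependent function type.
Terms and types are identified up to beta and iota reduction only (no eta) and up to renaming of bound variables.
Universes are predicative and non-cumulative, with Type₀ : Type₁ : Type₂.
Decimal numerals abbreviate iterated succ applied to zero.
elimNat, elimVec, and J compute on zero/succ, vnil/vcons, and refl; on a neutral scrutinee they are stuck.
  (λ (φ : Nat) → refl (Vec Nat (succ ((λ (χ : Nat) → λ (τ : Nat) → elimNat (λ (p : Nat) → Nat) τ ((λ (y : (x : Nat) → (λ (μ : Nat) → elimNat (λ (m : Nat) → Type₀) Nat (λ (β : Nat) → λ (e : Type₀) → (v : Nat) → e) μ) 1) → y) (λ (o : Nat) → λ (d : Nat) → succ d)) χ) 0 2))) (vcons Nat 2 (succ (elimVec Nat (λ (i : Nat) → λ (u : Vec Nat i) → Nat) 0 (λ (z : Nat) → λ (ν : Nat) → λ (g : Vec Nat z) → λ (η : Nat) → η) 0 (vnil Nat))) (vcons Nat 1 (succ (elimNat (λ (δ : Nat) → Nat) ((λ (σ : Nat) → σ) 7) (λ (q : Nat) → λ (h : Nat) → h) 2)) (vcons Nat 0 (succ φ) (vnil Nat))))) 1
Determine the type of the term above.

inferred type:
  Eq (Vec Nat 3) (vcons Nat 2 1 (vcons Nat 1 8 (vcons Nat 0 2 (vnil Nat)))) (vcons Nat 2 1 (vcons Nat 1 8 (vcons Nat 0 2 (vnil Nat))))


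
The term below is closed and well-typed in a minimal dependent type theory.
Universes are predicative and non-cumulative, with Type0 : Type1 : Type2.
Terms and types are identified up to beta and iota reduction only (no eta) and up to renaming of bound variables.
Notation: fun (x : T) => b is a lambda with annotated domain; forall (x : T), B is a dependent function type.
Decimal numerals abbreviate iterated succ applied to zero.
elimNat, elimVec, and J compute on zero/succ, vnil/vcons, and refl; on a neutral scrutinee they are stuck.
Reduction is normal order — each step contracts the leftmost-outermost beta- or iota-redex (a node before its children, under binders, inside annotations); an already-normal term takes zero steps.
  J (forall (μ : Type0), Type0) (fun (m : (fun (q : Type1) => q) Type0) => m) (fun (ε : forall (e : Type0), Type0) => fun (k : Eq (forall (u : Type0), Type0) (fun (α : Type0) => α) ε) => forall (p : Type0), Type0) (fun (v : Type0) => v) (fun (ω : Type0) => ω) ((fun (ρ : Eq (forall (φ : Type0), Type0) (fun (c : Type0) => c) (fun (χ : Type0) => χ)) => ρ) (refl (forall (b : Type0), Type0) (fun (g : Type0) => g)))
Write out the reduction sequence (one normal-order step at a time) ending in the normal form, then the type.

normal-order reduction:
  J (forall (μ : Type0), Type0) (fun (m : (fun (q : Type1) => q) Type0) => m) (fun (ε : forall (e : Type0), Type0) => fun (k : Eq (forall (u : Type0), Type0) (fun (α : Type0) => α) ε) => forall (p : Type0), Type0) (fun (v : Type0) => v) (fun (ω : Type0) => ω) ((fun (ρ : Eq (forall (φ : Type0), Type0) (fun (c : Type0) => c) (fun (χ : Type0) => χ)) => ρ) (refl (forall (b : Type0), Type0) (fun (g : Type0) => g)))
  ~> J (forall (μ : Type0), Type0) (fun (m : Type0) => m) (fun (q : forall (ε : Type0), Type0) => fun (e : Eq (forall (k : Type0), Type0) (fun (u : Type0) => u) q) => forall (α : Type0), Type0) (fun (p : Type0) => p) (fun (v : Type0) => v) ((fun (ω : Eq (forall (ρ : Type0), Type0) (fun (φ : Type0) => φ) (fun (c : Type0) => c)) => ω) (refl (forall (χ : Type0), Type0) (fun (b : Type0) => b)))
  ~> J (forall (μ : Type0), Type0) (fun (m : Type0) => m) (fun (q : forall (ε : Type0), Type0) => fun (e : Eq (forall (k : Type0), Type0) (fun (u : Type0) => u) q) => forall (α : Type0), Type0) (fun (p : Type0) => p) (fun (v : Type0) => v) (refl (forall (ω : Type0), Type0) (fun (ρ : Type0) => ρ))
  ~> fun (μ : Type0) => μ
the term's type:
  forall (μ : Type0), Type0
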